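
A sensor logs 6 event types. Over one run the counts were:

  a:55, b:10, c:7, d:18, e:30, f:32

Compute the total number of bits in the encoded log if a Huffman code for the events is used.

Build the Huffman tree bottom-up:
combine c(7), b(10) → 17
combine 17, d(18) → 35
combine e(30), f(32) → 62
combine 35, a(55) → 90
combine 62, 90 → 152
Total encoded bits = sum of merged weights = 17 + 35 + 62 + 90 + 152 = 356.

356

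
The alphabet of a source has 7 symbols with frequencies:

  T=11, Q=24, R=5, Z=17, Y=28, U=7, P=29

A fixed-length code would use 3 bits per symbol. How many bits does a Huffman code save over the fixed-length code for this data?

46

Fixed-length: 3 bits × 121 symbols = 363 bits.
Huffman merges:
R(5) + U(7) → 12
T(11) + 12 → 23
Z(17) + 23 → 40
Q(24) + Y(28) → 52
P(29) + 40 → 69
52 + 69 → 121
Huffman total = 12 + 23 + 40 + 52 + 69 + 121 = 317 bits.
Saving = 363 − 317 = 46 bits.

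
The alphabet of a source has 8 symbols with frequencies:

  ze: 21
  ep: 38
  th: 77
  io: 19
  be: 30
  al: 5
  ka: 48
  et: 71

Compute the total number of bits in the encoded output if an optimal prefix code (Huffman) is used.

848

Greedily combine the two least-frequent nodes:
al(5) + io(19) → 24
ze(21) + 24 → 45
be(30) + ep(38) → 68
45 + ka(48) → 93
68 + et(71) → 139
th(77) + 93 → 170
139 + 170 → 309
Total encoded bits = sum of merged weights = 24 + 45 + 68 + 93 + 139 + 170 + 309 = 848.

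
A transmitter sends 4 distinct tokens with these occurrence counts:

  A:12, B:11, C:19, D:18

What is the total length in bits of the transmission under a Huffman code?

120

Build the Huffman tree bottom-up:
combine B(11), A(12) → 23
combine D(18), C(19) → 37
combine 23, 37 → 60
Each symbol's bit-cost is frequency × depth; summing gives 120 bits (equivalently 23 + 37 + 60).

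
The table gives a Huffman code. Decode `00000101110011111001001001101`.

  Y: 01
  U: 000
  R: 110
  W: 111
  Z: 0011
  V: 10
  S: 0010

USWZWSYZY

Read left to right; each codeword is recognised as soon as it completes (prefix code):
  000→U | 0010→S | 111→W | 0011→Z | 111→W | 0010→S | 01→Y | 0011→Z | 01→Y
Decoded message: USWZWSYZY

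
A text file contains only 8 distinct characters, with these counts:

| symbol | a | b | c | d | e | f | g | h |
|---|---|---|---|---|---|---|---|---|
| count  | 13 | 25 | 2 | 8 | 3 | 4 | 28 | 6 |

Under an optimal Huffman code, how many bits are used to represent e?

5

Huffman merges, smallest pair first:
merge c(2) and e(3): 5
merge f(4) and 5: 9
merge h(6) and d(8): 14
merge 9 and a(13): 22
merge 14 and 22: 36
merge b(25) and g(28): 53
merge 36 and 53: 89
e sits 5 levels below the root, so its codeword is 5 bits.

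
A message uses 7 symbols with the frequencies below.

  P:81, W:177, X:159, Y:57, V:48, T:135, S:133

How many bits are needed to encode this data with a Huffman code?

Greedily combine the two least-frequent nodes:
merge V(48) and Y(57): 105
merge P(81) and 105: 186
merge S(133) and T(135): 268
merge X(159) and W(177): 336
merge 186 and 268: 454
merge 336 and 454: 790
The encoded length is the sum of every internal node's weight: 105 + 186 + 268 + 336 + 454 + 790 = 2139 bits.

2139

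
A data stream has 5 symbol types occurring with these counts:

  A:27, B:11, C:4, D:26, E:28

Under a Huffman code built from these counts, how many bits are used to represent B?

3

Build the tree from the bottom:
C(4) + B(11) → 15
15 + D(26) → 41
A(27) + E(28) → 55
41 + 55 → 96
The subtree containing B is merged 3 times, so code length = 3.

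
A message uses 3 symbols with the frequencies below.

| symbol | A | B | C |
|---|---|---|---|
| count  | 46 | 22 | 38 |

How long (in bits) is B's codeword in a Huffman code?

2

Repeatedly merge the two smallest:
combine B(22), C(38) → 60
combine A(46), 60 → 106
B sits 2 levels below the root, so its codeword is 2 bits.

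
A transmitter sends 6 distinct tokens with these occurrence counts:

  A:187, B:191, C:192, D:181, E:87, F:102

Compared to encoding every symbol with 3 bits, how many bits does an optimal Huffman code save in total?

383

Fixed-length: 3 bits × 940 symbols = 2820 bits.
Huffman merges:
combine E(87), F(102) → 189
combine D(181), A(187) → 368
combine 189, B(191) → 380
combine C(192), 368 → 560
combine 380, 560 → 940
Huffman total = 189 + 368 + 380 + 560 + 940 = 2437 bits.
Saving = 2820 − 2437 = 383 bits.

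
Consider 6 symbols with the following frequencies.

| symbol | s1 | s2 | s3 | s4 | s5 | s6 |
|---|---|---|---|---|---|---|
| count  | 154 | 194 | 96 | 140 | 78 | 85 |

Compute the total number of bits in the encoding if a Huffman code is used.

Greedily combine the two least-frequent nodes:
combine s5(78), s6(85) → 163
combine s3(96), s4(140) → 236
combine s1(154), 163 → 317
combine s2(194), 236 → 430
combine 317, 430 → 747
The encoded length is the sum of every internal node's weight: 163 + 236 + 317 + 430 + 747 = 1893 bits.

1893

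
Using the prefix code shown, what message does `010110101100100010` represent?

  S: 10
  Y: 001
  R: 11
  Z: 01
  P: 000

Read left to right; each codeword is recognised as soon as it completes (prefix code):
  01→Z | 01→Z | 10→S | 10→S | 11→R | 001→Y | 000→P | 10→S
Decoded message: ZZSSRYPS

ZZSSRYPS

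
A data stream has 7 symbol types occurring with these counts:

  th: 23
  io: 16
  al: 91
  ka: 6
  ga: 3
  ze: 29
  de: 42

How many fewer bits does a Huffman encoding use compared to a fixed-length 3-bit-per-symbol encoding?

Fixed-length: 3 bits × 210 symbols = 630 bits.
Huffman merges:
combine ga(3), ka(6) → 9
combine 9, io(16) → 25
combine th(23), 25 → 48
combine ze(29), de(42) → 71
combine 48, 71 → 119
combine al(91), 119 → 210
Huffman total = 9 + 25 + 48 + 71 + 119 + 210 = 482 bits.
Saving = 630 − 482 = 148 bits.

148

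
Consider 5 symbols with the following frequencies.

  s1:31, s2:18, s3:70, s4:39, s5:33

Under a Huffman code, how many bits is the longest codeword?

Merge the two lowest-weight nodes at each step:
s2(18) + s1(31) → 49
s5(33) + s4(39) → 72
49 + s3(70) → 119
72 + 119 → 191
The rarest symbols sit at the bottom; the longest codeword is 3 bits.

3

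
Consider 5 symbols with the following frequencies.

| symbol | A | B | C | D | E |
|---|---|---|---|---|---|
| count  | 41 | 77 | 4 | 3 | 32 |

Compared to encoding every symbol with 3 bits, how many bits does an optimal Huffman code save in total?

188

Fixed-length: 3 bits × 157 symbols = 471 bits.
Huffman merges:
combine D(3), C(4) → 7
combine 7, E(32) → 39
combine 39, A(41) → 80
combine B(77), 80 → 157
Huffman total = 7 + 39 + 80 + 157 = 283 bits.
Saving = 471 − 283 = 188 bits.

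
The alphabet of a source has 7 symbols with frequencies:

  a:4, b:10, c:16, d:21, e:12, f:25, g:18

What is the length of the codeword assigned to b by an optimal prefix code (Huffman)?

Huffman merges, smallest pair first:
merge a(4) and b(10): 14
merge e(12) and 14: 26
merge c(16) and g(18): 34
merge d(21) and f(25): 46
merge 26 and 34: 60
merge 46 and 60: 106
b sits 4 levels below the root, so its codeword is 4 bits.

4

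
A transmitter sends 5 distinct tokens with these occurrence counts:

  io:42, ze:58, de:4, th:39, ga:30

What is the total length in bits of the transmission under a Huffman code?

380

Build the Huffman tree bottom-up:
de(4) + ga(30) → 34
34 + th(39) → 73
io(42) + ze(58) → 100
73 + 100 → 173
Each symbol's bit-cost is frequency × depth; summing gives 380 bits (equivalently 34 + 73 + 100 + 173).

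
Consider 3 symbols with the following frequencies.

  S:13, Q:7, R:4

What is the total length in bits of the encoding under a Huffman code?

35

Greedily combine the two least-frequent nodes:
merge R(4) and Q(7): 11
merge 11 and S(13): 24
The encoded length is the sum of every internal node's weight: 11 + 24 = 35 bits.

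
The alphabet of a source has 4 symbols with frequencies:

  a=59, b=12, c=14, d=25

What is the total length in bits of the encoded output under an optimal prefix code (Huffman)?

Build the Huffman tree bottom-up:
merge b(12) and c(14): 26
merge d(25) and 26: 51
merge 51 and a(59): 110
Each symbol's bit-cost is frequency × depth; summing gives 187 bits (equivalently 26 + 51 + 110).

187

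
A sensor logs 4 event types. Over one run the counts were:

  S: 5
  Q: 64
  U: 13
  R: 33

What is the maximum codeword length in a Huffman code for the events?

3

Merge the two lowest-weight nodes at each step:
combine S(5), U(13) → 18
combine 18, R(33) → 51
combine 51, Q(64) → 115
The first pair merged (S, U) ends up deepest, at depth 3.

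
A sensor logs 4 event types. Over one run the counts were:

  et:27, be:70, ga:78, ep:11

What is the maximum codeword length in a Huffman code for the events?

3

Merge the two lowest-weight nodes at each step:
ep(11) + et(27) → 38
38 + be(70) → 108
ga(78) + 108 → 186
Maximum depth reached is 3.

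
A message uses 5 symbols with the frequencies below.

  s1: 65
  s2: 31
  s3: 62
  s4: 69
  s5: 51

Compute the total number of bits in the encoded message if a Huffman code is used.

Greedily combine the two least-frequent nodes:
merge s2(31) and s5(51): 82
merge s3(62) and s1(65): 127
merge s4(69) and 82: 151
merge 127 and 151: 278
Total encoded bits = sum of merged weights = 82 + 127 + 151 + 278 = 638.

638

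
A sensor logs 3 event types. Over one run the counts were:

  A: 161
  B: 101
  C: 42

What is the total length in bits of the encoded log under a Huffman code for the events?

447

Build the Huffman tree bottom-up:
C(42) + B(101) → 143
143 + A(161) → 304
Total encoded bits = sum of merged weights = 143 + 304 = 447.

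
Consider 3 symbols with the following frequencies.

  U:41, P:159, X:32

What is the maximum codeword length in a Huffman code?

Merge the two lowest-weight nodes at each step:
X(32) + U(41) → 73
73 + P(159) → 232
The rarest symbols sit at the bottom; the longest codeword is 2 bits.

2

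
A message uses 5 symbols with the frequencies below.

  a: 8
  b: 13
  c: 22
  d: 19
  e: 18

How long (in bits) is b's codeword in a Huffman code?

3

Repeatedly merge the two smallest:
combine a(8), b(13) → 21
combine e(18), d(19) → 37
combine 21, c(22) → 43
combine 37, 43 → 80
b's leaf is at depth 3, giving a 3-bit codeword.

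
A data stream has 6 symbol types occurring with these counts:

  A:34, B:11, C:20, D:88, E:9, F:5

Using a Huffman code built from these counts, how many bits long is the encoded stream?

Greedily combine the two least-frequent nodes:
F(5) + E(9) → 14
B(11) + 14 → 25
C(20) + 25 → 45
A(34) + 45 → 79
79 + D(88) → 167
Total encoded bits = sum of merged weights = 14 + 25 + 45 + 79 + 167 = 330.

330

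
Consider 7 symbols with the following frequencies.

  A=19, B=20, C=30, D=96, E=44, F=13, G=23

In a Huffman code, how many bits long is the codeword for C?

3

Repeatedly merge the two smallest:
combine F(13), A(19) → 32
combine B(20), G(23) → 43
combine C(30), 32 → 62
combine 43, E(44) → 87
combine 62, 87 → 149
combine D(96), 149 → 245
The subtree containing C is merged 3 times, so code length = 3.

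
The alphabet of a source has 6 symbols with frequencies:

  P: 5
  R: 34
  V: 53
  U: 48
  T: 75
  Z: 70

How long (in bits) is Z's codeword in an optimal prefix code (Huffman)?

Build the tree from the bottom:
combine P(5), R(34) → 39
combine 39, U(48) → 87
combine V(53), Z(70) → 123
combine T(75), 87 → 162
combine 123, 162 → 285
The subtree containing Z is merged 2 times, so code length = 2.

2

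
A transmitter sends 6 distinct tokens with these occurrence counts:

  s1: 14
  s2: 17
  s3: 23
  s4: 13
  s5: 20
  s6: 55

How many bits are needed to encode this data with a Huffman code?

Build the Huffman tree bottom-up:
combine s4(13), s1(14) → 27
combine s2(17), s5(20) → 37
combine s3(23), 27 → 50
combine 37, 50 → 87
combine s6(55), 87 → 142
Each symbol's bit-cost is frequency × depth; summing gives 343 bits (equivalently 27 + 37 + 50 + 87 + 142).

343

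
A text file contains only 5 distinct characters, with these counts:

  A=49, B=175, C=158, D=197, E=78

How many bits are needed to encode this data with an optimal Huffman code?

Merge the two smallest weights repeatedly:
combine A(49), E(78) → 127
combine 127, C(158) → 285
combine B(175), D(197) → 372
combine 285, 372 → 657
Each symbol's bit-cost is frequency × depth; summing gives 1441 bits (equivalently 127 + 285 + 372 + 657).

1441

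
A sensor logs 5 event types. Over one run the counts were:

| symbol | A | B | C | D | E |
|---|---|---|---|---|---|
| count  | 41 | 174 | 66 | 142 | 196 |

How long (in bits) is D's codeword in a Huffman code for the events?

Repeatedly merge the two smallest:
combine A(41), C(66) → 107
combine 107, D(142) → 249
combine B(174), E(196) → 370
combine 249, 370 → 619
D sits 2 levels below the root, so its codeword is 2 bits.

2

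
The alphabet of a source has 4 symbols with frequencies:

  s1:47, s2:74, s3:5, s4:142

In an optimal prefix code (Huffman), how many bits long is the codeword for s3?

Build the tree from the bottom:
s3(5) + s1(47) → 52
52 + s2(74) → 126
126 + s4(142) → 268
s3's leaf is at depth 3, giving a 3-bit codeword.

3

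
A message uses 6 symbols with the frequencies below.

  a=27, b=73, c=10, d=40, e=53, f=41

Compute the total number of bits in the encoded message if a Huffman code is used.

602

Build the Huffman tree bottom-up:
c(10) + a(27) → 37
37 + d(40) → 77
f(41) + e(53) → 94
b(73) + 77 → 150
94 + 150 → 244
The encoded length is the sum of every internal node's weight: 37 + 77 + 94 + 150 + 244 = 602 bits.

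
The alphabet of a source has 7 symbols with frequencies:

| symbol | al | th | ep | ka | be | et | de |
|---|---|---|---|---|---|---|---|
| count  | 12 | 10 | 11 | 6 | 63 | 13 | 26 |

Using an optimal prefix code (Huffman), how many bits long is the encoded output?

Greedily combine the two least-frequent nodes:
merge ka(6) and th(10): 16
merge ep(11) and al(12): 23
merge et(13) and 16: 29
merge 23 and de(26): 49
merge 29 and 49: 78
merge be(63) and 78: 141
Total encoded bits = sum of merged weights = 16 + 23 + 29 + 49 + 78 + 141 = 336.

336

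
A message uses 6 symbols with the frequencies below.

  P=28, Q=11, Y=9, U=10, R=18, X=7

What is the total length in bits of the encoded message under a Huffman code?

203

Build the Huffman tree bottom-up:
X(7) + Y(9) → 16
U(10) + Q(11) → 21
16 + R(18) → 34
21 + P(28) → 49
34 + 49 → 83
Total encoded bits = sum of merged weights = 16 + 21 + 34 + 49 + 83 = 203.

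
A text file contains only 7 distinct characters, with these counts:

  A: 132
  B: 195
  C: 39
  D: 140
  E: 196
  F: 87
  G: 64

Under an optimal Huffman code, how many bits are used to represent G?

4

Repeatedly merge the two smallest:
combine C(39), G(64) → 103
combine F(87), 103 → 190
combine A(132), D(140) → 272
combine 190, B(195) → 385
combine E(196), 272 → 468
combine 385, 468 → 853
G's leaf is at depth 4, giving a 4-bit codeword.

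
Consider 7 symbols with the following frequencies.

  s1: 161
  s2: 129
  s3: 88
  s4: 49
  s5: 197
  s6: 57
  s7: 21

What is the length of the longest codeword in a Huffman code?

5

Merge the two lowest-weight nodes at each step:
merge s7(21) and s4(49): 70
merge s6(57) and 70: 127
merge s3(88) and 127: 215
merge s2(129) and s1(161): 290
merge s5(197) and 215: 412
merge 290 and 412: 702
The rarest symbols sit at the bottom; the longest codeword is 5 bits.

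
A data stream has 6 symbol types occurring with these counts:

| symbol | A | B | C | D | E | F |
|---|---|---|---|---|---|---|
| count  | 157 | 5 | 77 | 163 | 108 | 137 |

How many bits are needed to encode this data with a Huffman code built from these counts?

1566

Merge the two smallest weights repeatedly:
combine B(5), C(77) → 82
combine 82, E(108) → 190
combine F(137), A(157) → 294
combine D(163), 190 → 353
combine 294, 353 → 647
Total encoded bits = sum of merged weights = 82 + 190 + 294 + 353 + 647 = 1566.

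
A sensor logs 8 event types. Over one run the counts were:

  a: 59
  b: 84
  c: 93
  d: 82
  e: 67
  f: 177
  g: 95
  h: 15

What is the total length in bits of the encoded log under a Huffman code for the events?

1913

Greedily combine the two least-frequent nodes:
h(15) + a(59) → 74
e(67) + 74 → 141
d(82) + b(84) → 166
c(93) + g(95) → 188
141 + 166 → 307
f(177) + 188 → 365
307 + 365 → 672
The encoded length is the sum of every internal node's weight: 74 + 141 + 166 + 188 + 307 + 365 + 672 = 1913 bits.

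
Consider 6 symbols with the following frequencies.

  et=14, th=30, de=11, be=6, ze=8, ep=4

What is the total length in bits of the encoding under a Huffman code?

169

Merge the two smallest weights repeatedly:
combine ep(4), be(6) → 10
combine ze(8), 10 → 18
combine de(11), et(14) → 25
combine 18, 25 → 43
combine th(30), 43 → 73
Total encoded bits = sum of merged weights = 10 + 18 + 25 + 43 + 73 = 169.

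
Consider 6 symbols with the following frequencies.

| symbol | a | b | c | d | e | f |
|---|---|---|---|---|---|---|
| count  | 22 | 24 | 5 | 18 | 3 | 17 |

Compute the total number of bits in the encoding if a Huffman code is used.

Build the Huffman tree bottom-up:
merge e(3) and c(5): 8
merge 8 and f(17): 25
merge d(18) and a(22): 40
merge b(24) and 25: 49
merge 40 and 49: 89
Total encoded bits = sum of merged weights = 8 + 25 + 40 + 49 + 89 = 211.

211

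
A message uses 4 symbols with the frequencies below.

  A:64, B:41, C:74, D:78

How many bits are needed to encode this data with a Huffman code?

514

Greedily combine the two least-frequent nodes:
B(41) + A(64) → 105
C(74) + D(78) → 152
105 + 152 → 257
Total encoded bits = sum of merged weights = 105 + 152 + 257 = 514.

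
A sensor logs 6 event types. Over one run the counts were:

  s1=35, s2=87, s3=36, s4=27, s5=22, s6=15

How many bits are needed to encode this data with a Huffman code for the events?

Build the Huffman tree bottom-up:
s6(15) + s5(22) → 37
s4(27) + s1(35) → 62
s3(36) + 37 → 73
62 + 73 → 135
s2(87) + 135 → 222
Total encoded bits = sum of merged weights = 37 + 62 + 73 + 135 + 222 = 529.

529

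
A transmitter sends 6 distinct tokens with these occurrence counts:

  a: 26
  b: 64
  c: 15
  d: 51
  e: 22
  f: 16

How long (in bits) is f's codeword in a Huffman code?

3

Repeatedly merge the two smallest:
c(15) + f(16) → 31
e(22) + a(26) → 48
31 + 48 → 79
d(51) + b(64) → 115
79 + 115 → 194
The subtree containing f is merged 3 times, so code length = 3.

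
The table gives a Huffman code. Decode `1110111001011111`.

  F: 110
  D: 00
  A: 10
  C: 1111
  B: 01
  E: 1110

EEBBC

Read left to right; each codeword is recognised as soon as it completes (prefix code):
  1110→E | 1110→E | 01→B | 01→B | 1111→C
Decoded message: EEBBC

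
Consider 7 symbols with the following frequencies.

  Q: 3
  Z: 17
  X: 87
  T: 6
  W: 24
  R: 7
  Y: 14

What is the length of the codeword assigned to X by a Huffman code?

Repeatedly merge the two smallest:
merge Q(3) and T(6): 9
merge R(7) and 9: 16
merge Y(14) and 16: 30
merge Z(17) and W(24): 41
merge 30 and 41: 71
merge 71 and X(87): 158
X is merged only at the final step, so code length = 1.

1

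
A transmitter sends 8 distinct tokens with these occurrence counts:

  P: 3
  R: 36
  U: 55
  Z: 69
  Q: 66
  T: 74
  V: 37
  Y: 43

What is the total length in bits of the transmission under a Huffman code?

Merge the two smallest weights repeatedly:
P(3) + R(36) → 39
V(37) + 39 → 76
Y(43) + U(55) → 98
Q(66) + Z(69) → 135
T(74) + 76 → 150
98 + 135 → 233
150 + 233 → 383
The encoded length is the sum of every internal node's weight: 39 + 76 + 98 + 135 + 150 + 233 + 383 = 1114 bits.

1114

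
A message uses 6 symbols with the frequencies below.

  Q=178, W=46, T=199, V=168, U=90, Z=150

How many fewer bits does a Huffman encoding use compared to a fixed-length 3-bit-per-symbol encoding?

Fixed-length: 3 bits × 831 symbols = 2493 bits.
Huffman merges:
W(46) + U(90) → 136
136 + Z(150) → 286
V(168) + Q(178) → 346
T(199) + 286 → 485
346 + 485 → 831
Huffman total = 136 + 286 + 346 + 485 + 831 = 2084 bits.
Saving = 2493 − 2084 = 409 bits.

409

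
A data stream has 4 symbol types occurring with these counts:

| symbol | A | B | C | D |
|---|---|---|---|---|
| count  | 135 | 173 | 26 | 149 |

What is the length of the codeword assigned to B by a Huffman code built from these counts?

1

Repeatedly merge the two smallest:
combine C(26), A(135) → 161
combine D(149), 161 → 310
combine B(173), 310 → 483
B is merged only at the final step, so code length = 1.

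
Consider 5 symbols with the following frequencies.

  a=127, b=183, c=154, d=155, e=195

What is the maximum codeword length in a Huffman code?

Merge the two lowest-weight nodes at each step:
a(127) + c(154) → 281
d(155) + b(183) → 338
e(195) + 281 → 476
338 + 476 → 814
The rarest symbols sit at the bottom; the longest codeword is 3 bits.

3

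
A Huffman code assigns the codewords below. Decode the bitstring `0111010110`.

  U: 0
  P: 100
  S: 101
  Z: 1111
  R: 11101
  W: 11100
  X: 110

Read left to right; each codeword is recognised as soon as it completes (prefix code):
  0→U | 11101→R | 0→U | 110→X
Decoded message: URUX

URUX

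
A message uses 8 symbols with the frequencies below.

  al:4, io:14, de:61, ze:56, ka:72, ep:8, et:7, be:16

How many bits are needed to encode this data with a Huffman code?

Merge the two smallest weights repeatedly:
al(4) + et(7) → 11
ep(8) + 11 → 19
io(14) + be(16) → 30
19 + 30 → 49
49 + ze(56) → 105
de(61) + ka(72) → 133
105 + 133 → 238
Each symbol's bit-cost is frequency × depth; summing gives 585 bits (equivalently 11 + 19 + 30 + 49 + 105 + 133 + 238).

585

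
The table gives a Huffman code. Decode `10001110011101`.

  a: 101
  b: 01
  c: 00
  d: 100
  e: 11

Read left to right; each codeword is recognised as soon as it completes (prefix code):
  100→d | 01→b | 11→e | 00→c | 11→e | 101→a
Decoded message: dbecea

dbecea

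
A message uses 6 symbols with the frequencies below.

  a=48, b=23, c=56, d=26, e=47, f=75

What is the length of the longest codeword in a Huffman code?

Merge the two lowest-weight nodes at each step:
merge b(23) and d(26): 49
merge e(47) and a(48): 95
merge 49 and c(56): 105
merge f(75) and 95: 170
merge 105 and 170: 275
The first pair merged (b, d) ends up deepest, at depth 3.

3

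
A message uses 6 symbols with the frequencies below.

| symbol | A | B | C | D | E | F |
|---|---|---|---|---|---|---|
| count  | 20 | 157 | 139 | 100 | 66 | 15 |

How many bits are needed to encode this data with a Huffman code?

1130

Greedily combine the two least-frequent nodes:
combine F(15), A(20) → 35
combine 35, E(66) → 101
combine D(100), 101 → 201
combine C(139), B(157) → 296
combine 201, 296 → 497
Total encoded bits = sum of merged weights = 35 + 101 + 201 + 296 + 497 = 1130.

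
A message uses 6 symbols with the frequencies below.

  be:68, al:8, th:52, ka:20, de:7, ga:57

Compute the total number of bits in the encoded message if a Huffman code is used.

474

Merge the two smallest weights repeatedly:
de(7) + al(8) → 15
15 + ka(20) → 35
35 + th(52) → 87
ga(57) + be(68) → 125
87 + 125 → 212
Total encoded bits = sum of merged weights = 15 + 35 + 87 + 125 + 212 = 474.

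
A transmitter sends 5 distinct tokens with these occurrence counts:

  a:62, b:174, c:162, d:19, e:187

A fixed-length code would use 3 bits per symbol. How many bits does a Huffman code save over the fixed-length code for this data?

Fixed-length: 3 bits × 604 symbols = 1812 bits.
Huffman merges:
d(19) + a(62) → 81
81 + c(162) → 243
b(174) + e(187) → 361
243 + 361 → 604
Huffman total = 81 + 243 + 361 + 604 = 1289 bits.
Saving = 1812 − 1289 = 523 bits.

523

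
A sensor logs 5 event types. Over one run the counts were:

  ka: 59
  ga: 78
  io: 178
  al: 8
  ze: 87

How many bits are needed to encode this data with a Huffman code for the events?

Build the Huffman tree bottom-up:
merge al(8) and ka(59): 67
merge 67 and ga(78): 145
merge ze(87) and 145: 232
merge io(178) and 232: 410
The encoded length is the sum of every internal node's weight: 67 + 145 + 232 + 410 = 854 bits.

854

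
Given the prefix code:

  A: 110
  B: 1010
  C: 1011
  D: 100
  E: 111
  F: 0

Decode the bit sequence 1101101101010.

Read left to right; each codeword is recognised as soon as it completes (prefix code):
  110→A | 110→A | 110→A | 1010→B
Decoded message: AAAB

AAAB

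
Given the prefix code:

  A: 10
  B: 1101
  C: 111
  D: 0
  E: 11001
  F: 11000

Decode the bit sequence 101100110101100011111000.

Read left to right; each codeword is recognised as soon as it completes (prefix code):
  10→A | 11001→E | 10→A | 10→A | 11000→F | 111→C | 11000→F
Decoded message: AEAAFCF

AEAAFCF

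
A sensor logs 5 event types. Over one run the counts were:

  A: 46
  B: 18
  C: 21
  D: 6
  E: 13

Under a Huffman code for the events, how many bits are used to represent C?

Build the tree from the bottom:
combine D(6), E(13) → 19
combine B(18), 19 → 37
combine C(21), 37 → 58
combine A(46), 58 → 104
C sits 2 levels below the root, so its codeword is 2 bits.

2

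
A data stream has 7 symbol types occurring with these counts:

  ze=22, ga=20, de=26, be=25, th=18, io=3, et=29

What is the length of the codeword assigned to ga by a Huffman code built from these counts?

Repeatedly merge the two smallest:
combine io(3), th(18) → 21
combine ga(20), 21 → 41
combine ze(22), be(25) → 47
combine de(26), et(29) → 55
combine 41, 47 → 88
combine 55, 88 → 143
ga's leaf is at depth 3, giving a 3-bit codeword.

3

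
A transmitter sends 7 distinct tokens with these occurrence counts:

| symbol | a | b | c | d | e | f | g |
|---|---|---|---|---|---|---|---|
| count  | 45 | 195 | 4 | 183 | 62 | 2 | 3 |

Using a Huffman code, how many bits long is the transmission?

Merge the two smallest weights repeatedly:
merge f(2) and g(3): 5
merge c(4) and 5: 9
merge 9 and a(45): 54
merge 54 and e(62): 116
merge 116 and d(183): 299
merge b(195) and 299: 494
The encoded length is the sum of every internal node's weight: 5 + 9 + 54 + 116 + 299 + 494 = 977 bits.

977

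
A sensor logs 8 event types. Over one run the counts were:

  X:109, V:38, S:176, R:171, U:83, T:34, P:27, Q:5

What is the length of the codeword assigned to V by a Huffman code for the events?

4

Build the tree from the bottom:
merge Q(5) and P(27): 32
merge 32 and T(34): 66
merge V(38) and 66: 104
merge U(83) and 104: 187
merge X(109) and R(171): 280
merge S(176) and 187: 363
merge 280 and 363: 643
The subtree containing V is merged 4 times, so code length = 4.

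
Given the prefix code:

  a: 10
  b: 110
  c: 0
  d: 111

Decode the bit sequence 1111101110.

dbdc

Read left to right; each codeword is recognised as soon as it completes (prefix code):
  111→d | 110→b | 111→d | 0→c
Decoded message: dbdc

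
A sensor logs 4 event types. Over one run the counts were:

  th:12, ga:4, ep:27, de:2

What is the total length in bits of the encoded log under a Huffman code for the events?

Merge the two smallest weights repeatedly:
merge de(2) and ga(4): 6
merge 6 and th(12): 18
merge 18 and ep(27): 45
The encoded length is the sum of every internal node's weight: 6 + 18 + 45 = 69 bits.

69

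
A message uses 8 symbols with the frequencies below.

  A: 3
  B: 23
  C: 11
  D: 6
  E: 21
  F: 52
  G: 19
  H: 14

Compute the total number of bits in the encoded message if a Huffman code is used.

401

Greedily combine the two least-frequent nodes:
combine A(3), D(6) → 9
combine 9, C(11) → 20
combine H(14), G(19) → 33
combine 20, E(21) → 41
combine B(23), 33 → 56
combine 41, F(52) → 93
combine 56, 93 → 149
Each symbol's bit-cost is frequency × depth; summing gives 401 bits (equivalently 9 + 20 + 33 + 41 + 56 + 93 + 149).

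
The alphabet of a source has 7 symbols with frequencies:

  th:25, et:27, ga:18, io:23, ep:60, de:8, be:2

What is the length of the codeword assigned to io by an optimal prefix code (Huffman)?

3

Build the tree from the bottom:
be(2) + de(8) → 10
10 + ga(18) → 28
io(23) + th(25) → 48
et(27) + 28 → 55
48 + 55 → 103
ep(60) + 103 → 163
io sits 3 levels below the root, so its codeword is 3 bits.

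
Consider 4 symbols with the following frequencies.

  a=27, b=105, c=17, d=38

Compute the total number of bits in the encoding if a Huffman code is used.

313

Greedily combine the two least-frequent nodes:
c(17) + a(27) → 44
d(38) + 44 → 82
82 + b(105) → 187
Each symbol's bit-cost is frequency × depth; summing gives 313 bits (equivalently 44 + 82 + 187).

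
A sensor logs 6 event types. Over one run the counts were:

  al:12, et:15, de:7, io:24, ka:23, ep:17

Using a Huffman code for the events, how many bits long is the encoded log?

Merge the two smallest weights repeatedly:
merge de(7) and al(12): 19
merge et(15) and ep(17): 32
merge 19 and ka(23): 42
merge io(24) and 32: 56
merge 42 and 56: 98
Total encoded bits = sum of merged weights = 19 + 32 + 42 + 56 + 98 = 247.

247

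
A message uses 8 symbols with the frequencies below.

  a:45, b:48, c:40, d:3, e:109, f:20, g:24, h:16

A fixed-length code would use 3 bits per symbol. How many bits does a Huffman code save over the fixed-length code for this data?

99

Fixed-length: 3 bits × 305 symbols = 915 bits.
Huffman merges:
merge d(3) and h(16): 19
merge 19 and f(20): 39
merge g(24) and 39: 63
merge c(40) and a(45): 85
merge b(48) and 63: 111
merge 85 and e(109): 194
merge 111 and 194: 305
Huffman total = 19 + 39 + 63 + 85 + 111 + 194 + 305 = 816 bits.
Saving = 915 − 816 = 99 bits.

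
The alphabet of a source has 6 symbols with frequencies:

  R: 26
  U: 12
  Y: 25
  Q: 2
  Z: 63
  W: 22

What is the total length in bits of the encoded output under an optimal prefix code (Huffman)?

Build the Huffman tree bottom-up:
merge Q(2) and U(12): 14
merge 14 and W(22): 36
merge Y(25) and R(26): 51
merge 36 and 51: 87
merge Z(63) and 87: 150
Each symbol's bit-cost is frequency × depth; summing gives 338 bits (equivalently 14 + 36 + 51 + 87 + 150).

338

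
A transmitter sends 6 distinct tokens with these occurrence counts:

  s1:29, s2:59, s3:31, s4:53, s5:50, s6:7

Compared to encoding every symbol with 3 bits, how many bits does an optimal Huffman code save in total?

Fixed-length: 3 bits × 229 symbols = 687 bits.
Huffman merges:
combine s6(7), s1(29) → 36
combine s3(31), 36 → 67
combine s5(50), s4(53) → 103
combine s2(59), 67 → 126
combine 103, 126 → 229
Huffman total = 36 + 67 + 103 + 126 + 229 = 561 bits.
Saving = 687 − 561 = 126 bits.

126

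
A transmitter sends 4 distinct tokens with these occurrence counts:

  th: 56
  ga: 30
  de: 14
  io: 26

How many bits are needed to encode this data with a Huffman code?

Build the Huffman tree bottom-up:
combine de(14), io(26) → 40
combine ga(30), 40 → 70
combine th(56), 70 → 126
The encoded length is the sum of every internal node's weight: 40 + 70 + 126 = 236 bits.

236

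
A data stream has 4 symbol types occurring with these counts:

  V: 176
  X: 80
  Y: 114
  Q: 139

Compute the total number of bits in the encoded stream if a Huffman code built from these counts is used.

Greedily combine the two least-frequent nodes:
combine X(80), Y(114) → 194
combine Q(139), V(176) → 315
combine 194, 315 → 509
The encoded length is the sum of every internal node's weight: 194 + 315 + 509 = 1018 bits.

1018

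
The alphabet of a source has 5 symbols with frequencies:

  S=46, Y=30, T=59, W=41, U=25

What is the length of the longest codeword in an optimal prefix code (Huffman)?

Merge the two lowest-weight nodes at each step:
U(25) + Y(30) → 55
W(41) + S(46) → 87
55 + T(59) → 114
87 + 114 → 201
The first pair merged (U, Y) ends up deepest, at depth 3.

3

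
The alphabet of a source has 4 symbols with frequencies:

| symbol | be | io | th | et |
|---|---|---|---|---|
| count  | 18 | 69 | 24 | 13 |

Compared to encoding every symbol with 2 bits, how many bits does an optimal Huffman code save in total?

Fixed-length: 2 bits × 124 symbols = 248 bits.
Huffman merges:
merge et(13) and be(18): 31
merge th(24) and 31: 55
merge 55 and io(69): 124
Huffman total = 31 + 55 + 124 = 210 bits.
Saving = 248 − 210 = 38 bits.

38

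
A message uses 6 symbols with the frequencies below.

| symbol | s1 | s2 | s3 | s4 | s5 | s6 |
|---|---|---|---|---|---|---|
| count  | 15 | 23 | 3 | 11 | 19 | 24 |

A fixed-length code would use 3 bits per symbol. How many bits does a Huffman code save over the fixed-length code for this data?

52

Fixed-length: 3 bits × 95 symbols = 285 bits.
Huffman merges:
merge s3(3) and s4(11): 14
merge 14 and s1(15): 29
merge s5(19) and s2(23): 42
merge s6(24) and 29: 53
merge 42 and 53: 95
Huffman total = 14 + 29 + 42 + 53 + 95 = 233 bits.
Saving = 285 − 233 = 52 bits.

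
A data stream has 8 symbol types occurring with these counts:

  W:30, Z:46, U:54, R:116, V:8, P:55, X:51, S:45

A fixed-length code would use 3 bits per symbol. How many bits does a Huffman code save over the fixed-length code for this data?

78

Fixed-length: 3 bits × 405 symbols = 1215 bits.
Huffman merges:
combine V(8), W(30) → 38
combine 38, S(45) → 83
combine Z(46), X(51) → 97
combine U(54), P(55) → 109
combine 83, 97 → 180
combine 109, R(116) → 225
combine 180, 225 → 405
Huffman total = 38 + 83 + 97 + 109 + 180 + 225 + 405 = 1137 bits.
Saving = 1215 − 1137 = 78 bits.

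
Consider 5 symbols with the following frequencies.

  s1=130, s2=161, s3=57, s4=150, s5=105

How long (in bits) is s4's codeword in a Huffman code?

2

Repeatedly merge the two smallest:
s3(57) + s5(105) → 162
s1(130) + s4(150) → 280
s2(161) + 162 → 323
280 + 323 → 603
s4's leaf is at depth 2, giving a 2-bit codeword.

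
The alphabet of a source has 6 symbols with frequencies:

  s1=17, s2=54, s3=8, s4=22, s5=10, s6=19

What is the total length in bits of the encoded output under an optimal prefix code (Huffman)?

300

Greedily combine the two least-frequent nodes:
combine s3(8), s5(10) → 18
combine s1(17), 18 → 35
combine s6(19), s4(22) → 41
combine 35, 41 → 76
combine s2(54), 76 → 130
The encoded length is the sum of every internal node's weight: 18 + 35 + 41 + 76 + 130 = 300 bits.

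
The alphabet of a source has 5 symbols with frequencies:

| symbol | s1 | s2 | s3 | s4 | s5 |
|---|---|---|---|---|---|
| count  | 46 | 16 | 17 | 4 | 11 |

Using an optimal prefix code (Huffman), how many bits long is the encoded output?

188

Build the Huffman tree bottom-up:
combine s4(4), s5(11) → 15
combine 15, s2(16) → 31
combine s3(17), 31 → 48
combine s1(46), 48 → 94
Each symbol's bit-cost is frequency × depth; summing gives 188 bits (equivalently 15 + 31 + 48 + 94).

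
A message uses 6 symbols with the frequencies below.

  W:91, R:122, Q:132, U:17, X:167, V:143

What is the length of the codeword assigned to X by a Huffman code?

Huffman merges, smallest pair first:
combine U(17), W(91) → 108
combine 108, R(122) → 230
combine Q(132), V(143) → 275
combine X(167), 230 → 397
combine 275, 397 → 672
X's leaf is at depth 2, giving a 2-bit codeword.

2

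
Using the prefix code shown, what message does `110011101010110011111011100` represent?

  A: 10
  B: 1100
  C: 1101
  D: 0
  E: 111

BEDAABECB

Read left to right; each codeword is recognised as soon as it completes (prefix code):
  1100→B | 111→E | 0→D | 10→A | 10→A | 1100→B | 111→E | 1101→C | 1100→B
Decoded message: BEDAABECB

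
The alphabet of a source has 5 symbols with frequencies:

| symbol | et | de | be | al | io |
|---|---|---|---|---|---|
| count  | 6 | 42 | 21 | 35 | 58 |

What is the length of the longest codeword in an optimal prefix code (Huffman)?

3

Merge the two lowest-weight nodes at each step:
combine et(6), be(21) → 27
combine 27, al(35) → 62
combine de(42), io(58) → 100
combine 62, 100 → 162
The rarest symbols sit at the bottom; the longest codeword is 3 bits.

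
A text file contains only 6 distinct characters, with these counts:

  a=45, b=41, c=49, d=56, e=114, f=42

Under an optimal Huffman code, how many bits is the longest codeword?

Merge the two lowest-weight nodes at each step:
merge b(41) and f(42): 83
merge a(45) and c(49): 94
merge d(56) and 83: 139
merge 94 and e(114): 208
merge 139 and 208: 347
Maximum depth reached is 3.

3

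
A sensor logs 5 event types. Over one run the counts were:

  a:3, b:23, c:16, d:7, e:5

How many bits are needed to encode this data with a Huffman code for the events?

108

Build the Huffman tree bottom-up:
combine a(3), e(5) → 8
combine d(7), 8 → 15
combine 15, c(16) → 31
combine b(23), 31 → 54
Each symbol's bit-cost is frequency × depth; summing gives 108 bits (equivalently 8 + 15 + 31 + 54).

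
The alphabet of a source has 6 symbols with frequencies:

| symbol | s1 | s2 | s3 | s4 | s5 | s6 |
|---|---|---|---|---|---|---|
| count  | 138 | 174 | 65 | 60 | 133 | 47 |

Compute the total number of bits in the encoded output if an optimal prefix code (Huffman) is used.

1513

Greedily combine the two least-frequent nodes:
merge s6(47) and s4(60): 107
merge s3(65) and 107: 172
merge s5(133) and s1(138): 271
merge 172 and s2(174): 346
merge 271 and 346: 617
The encoded length is the sum of every internal node's weight: 107 + 172 + 271 + 346 + 617 = 1513 bits.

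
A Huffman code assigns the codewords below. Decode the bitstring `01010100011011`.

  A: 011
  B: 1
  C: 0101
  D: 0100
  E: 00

Read left to right; each codeword is recognised as soon as it completes (prefix code):
  0101→C | 0100→D | 011→A | 011→A
Decoded message: CDAA

CDAA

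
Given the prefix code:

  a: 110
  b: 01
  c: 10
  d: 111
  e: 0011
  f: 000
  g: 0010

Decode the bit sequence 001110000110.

Read left to right; each codeword is recognised as soon as it completes (prefix code):
  0011→e | 10→c | 000→f | 110→a
Decoded message: ecfa

ecfa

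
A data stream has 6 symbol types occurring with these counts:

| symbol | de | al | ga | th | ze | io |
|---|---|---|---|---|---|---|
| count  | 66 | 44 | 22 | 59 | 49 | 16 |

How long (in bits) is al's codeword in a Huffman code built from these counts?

3

Huffman merges, smallest pair first:
combine io(16), ga(22) → 38
combine 38, al(44) → 82
combine ze(49), th(59) → 108
combine de(66), 82 → 148
combine 108, 148 → 256
al sits 3 levels below the root, so its codeword is 3 bits.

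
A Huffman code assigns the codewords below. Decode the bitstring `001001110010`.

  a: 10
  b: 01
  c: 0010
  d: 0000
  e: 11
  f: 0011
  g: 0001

Read left to right; each codeword is recognised as soon as it completes (prefix code):
  0010→c | 01→b | 11→e | 0010→c
Decoded message: cbec

cbec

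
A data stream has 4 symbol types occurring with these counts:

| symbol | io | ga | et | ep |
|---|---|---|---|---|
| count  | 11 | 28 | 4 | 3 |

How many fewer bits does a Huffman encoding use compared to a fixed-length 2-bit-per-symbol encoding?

21

Fixed-length: 2 bits × 46 symbols = 92 bits.
Huffman merges:
combine ep(3), et(4) → 7
combine 7, io(11) → 18
combine 18, ga(28) → 46
Huffman total = 7 + 18 + 46 = 71 bits.
Saving = 92 − 71 = 21 bits.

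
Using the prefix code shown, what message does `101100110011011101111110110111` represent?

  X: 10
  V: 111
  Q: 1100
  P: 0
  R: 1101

XQQRRVRXV

Read left to right; each codeword is recognised as soon as it completes (prefix code):
  10→X | 1100→Q | 1100→Q | 1101→R | 1101→R | 111→V | 1101→R | 10→X | 111→V
Decoded message: XQQRRVRXV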